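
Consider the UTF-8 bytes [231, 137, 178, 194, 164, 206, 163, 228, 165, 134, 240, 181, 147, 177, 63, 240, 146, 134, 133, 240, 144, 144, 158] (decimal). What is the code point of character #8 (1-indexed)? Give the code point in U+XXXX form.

Offset 0: leading byte 0xE7 = 11100111 → 3-byte char #1 = E7 89 B2.
Offset 3: leading byte 0xC2 = 11000010 → 2-byte char #2 = C2 A4.
Offset 5: leading byte 0xCE = 11001110 → 2-byte char #3 = CE A3.
Offset 7: leading byte 0xE4 = 11100100 → 3-byte char #4 = E4 A5 86.
Offset 10: leading byte 0xF0 = 11110000 → 4-byte char #5 = F0 B5 93 B1.
Offset 14: leading byte 0x3F = 00111111 → 1-byte char #6 = 3F.
Offset 15: leading byte 0xF0 = 11110000 → 4-byte char #7 = F0 92 86 85.
Offset 19: leading byte 0xF0 = 11110000 → 4-byte char #8 = F0 90 90 9E.
Leading byte 0xF0 = 11110000 matches 11110xxx → 4-byte sequence.
Byte 1: 0xF0 = 11110000, payload 000 (3 bits).
Byte 2: 0x90 = 10010000 (10xxxxxx ✓), payload 010000.
Byte 3: 0x90 = 10010000 (10xxxxxx ✓), payload 010000.
Byte 4: 0x9E = 10011110 (10xxxxxx ✓), payload 011110.
Concatenate: 000010000010000011110 = 0x1041E (21 bits → U+1041E).

U+1041E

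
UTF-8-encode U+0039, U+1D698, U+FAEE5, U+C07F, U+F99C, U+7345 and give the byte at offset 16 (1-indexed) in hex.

1-indexed offset 16 is 0-indexed offset 15.
U+0039 → 1-byte form 39 at offsets 0–0.
U+1D698 → 4-byte form F0 9D 9A 98 at offsets 1–4.
U+FAEE5 → 4-byte form F3 BA BB A5 at offsets 5–8.
U+C07F → 3-byte form EC 81 BF at offsets 9–11.
U+F99C → 3-byte form EF A6 9C at offsets 12–14.
U+7345 → 3-byte form E7 8D 85 at offsets 15–17.
Offset 15 falls in char 6's range; it's byte 1 of E7 8D 85 = 0xE7.

0xE7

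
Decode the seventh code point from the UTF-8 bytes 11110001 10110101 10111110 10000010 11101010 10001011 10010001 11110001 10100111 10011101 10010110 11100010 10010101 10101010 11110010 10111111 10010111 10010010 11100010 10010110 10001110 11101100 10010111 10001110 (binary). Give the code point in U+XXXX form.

Offset 0: leading byte 0xF1 = 11110001 → 4-byte char #1 = F1 B5 BE 82.
Offset 4: leading byte 0xEA = 11101010 → 3-byte char #2 = EA 8B 91.
Offset 7: leading byte 0xF1 = 11110001 → 4-byte char #3 = F1 A7 9D 96.
Offset 11: leading byte 0xE2 = 11100010 → 3-byte char #4 = E2 95 AA.
Offset 14: leading byte 0xF2 = 11110010 → 4-byte char #5 = F2 BF 97 92.
Offset 18: leading byte 0xE2 = 11100010 → 3-byte char #6 = E2 96 8E.
Offset 21: leading byte 0xEC = 11101100 → 3-byte char #7 = EC 97 8E.
Leading byte 0xEC = 11101100 matches 1110xxxx → 3-byte sequence.
Byte 1: 0xEC = 11101100, payload 1100 (4 bits).
Byte 2: 0x97 = 10010111 (10xxxxxx ✓), payload 010111.
Byte 3: 0x8E = 10001110 (10xxxxxx ✓), payload 001110.
Concatenate: 1100010111001110 = 0xC5CE (16 bits → U+C5CE).

U+C5CE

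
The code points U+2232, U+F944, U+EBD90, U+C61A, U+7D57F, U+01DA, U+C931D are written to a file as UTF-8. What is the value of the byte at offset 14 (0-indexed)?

0xBD

U+2232 → 3-byte form E2 88 B2 at offsets 0–2.
U+F944 → 3-byte form EF A5 84 at offsets 3–5.
U+EBD90 → 4-byte form F3 AB B6 90 at offsets 6–9.
U+C61A → 3-byte form EC 98 9A at offsets 10–12.
U+7D57F → 4-byte form F1 BD 95 BF at offsets 13–16.
Offset 14 falls in char 5's range; it's byte 2 of F1 BD 95 BF = 0xBD.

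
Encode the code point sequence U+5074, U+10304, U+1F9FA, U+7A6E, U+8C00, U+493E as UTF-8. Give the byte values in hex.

U+5074: 3-byte form → E5 81 B4.
U+10304: 4-byte form → F0 90 8C 84.
U+1F9FA: 4-byte form → F0 9F A7 BA.
U+7A6E: 3-byte form → E7 A9 AE.
U+8C00: 3-byte form → E8 B0 80.
U+493E: 3-byte form → E4 A4 BE.
Concatenated (20 bytes): E5 81 B4 F0 90 8C 84 F0 9F A7 BA E7 A9 AE E8 B0 80 E4 A4 BE.

E5 81 B4 F0 90 8C 84 F0 9F A7 BA E7 A9 AE E8 B0 80 E4 A4 BE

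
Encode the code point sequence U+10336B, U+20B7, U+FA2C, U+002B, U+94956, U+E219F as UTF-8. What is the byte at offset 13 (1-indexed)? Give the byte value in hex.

0x94

1-indexed offset 13 is 0-indexed offset 12.
U+10336B → 4-byte form F4 83 8D AB at offsets 0–3.
U+20B7 → 3-byte form E2 82 B7 at offsets 4–6.
U+FA2C → 3-byte form EF A8 AC at offsets 7–9.
U+002B → 1-byte form 2B at offsets 10–10.
U+94956 → 4-byte form F2 94 A5 96 at offsets 11–14.
Offset 12 falls in char 5's range; it's byte 2 of F2 94 A5 96 = 0x94.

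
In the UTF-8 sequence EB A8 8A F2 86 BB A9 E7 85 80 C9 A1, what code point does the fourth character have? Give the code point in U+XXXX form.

U+0261

Offset 0: leading byte 0xEB = 11101011 → 3-byte char #1 = EB A8 8A.
Offset 3: leading byte 0xF2 = 11110010 → 4-byte char #2 = F2 86 BB A9.
Offset 7: leading byte 0xE7 = 11100111 → 3-byte char #3 = E7 85 80.
Offset 10: leading byte 0xC9 = 11001001 → 2-byte char #4 = C9 A1.
Leading byte 0xC9 = 11001001 matches 110xxxxx → 2-byte sequence.
Byte 1: 0xC9 = 11001001, payload 01001 (5 bits).
Byte 2: 0xA1 = 10100001 (10xxxxxx ✓), payload 100001.
Concatenate: 01001100001 = 0x261 (11 bits → U+0261).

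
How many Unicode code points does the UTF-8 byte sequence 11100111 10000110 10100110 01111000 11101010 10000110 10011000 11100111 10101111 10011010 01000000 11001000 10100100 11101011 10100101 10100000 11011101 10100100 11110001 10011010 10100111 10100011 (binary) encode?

Byte at offset 0: 0xE7 = 11100111 → 3-byte char (#1). Advance 3.
Byte at offset 3: 0x78 = 01111000 → 1-byte char (#2). Advance 1.
Byte at offset 4: 0xEA = 11101010 → 3-byte char (#3). Advance 3.
Byte at offset 7: 0xE7 = 11100111 → 3-byte char (#4). Advance 3.
Byte at offset 10: 0x40 = 01000000 → 1-byte char (#5). Advance 1.
Byte at offset 11: 0xC8 = 11001000 → 2-byte char (#6). Advance 2.
Byte at offset 13: 0xEB = 11101011 → 3-byte char (#7). Advance 3.
Byte at offset 16: 0xDD = 11011101 → 2-byte char (#8). Advance 2.
Byte at offset 18: 0xF1 = 11110001 → 4-byte char (#9). Advance 4.
Reached end at offset 22 after 9 code points.

9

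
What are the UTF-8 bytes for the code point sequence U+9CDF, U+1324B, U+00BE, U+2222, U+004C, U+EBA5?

U+9CDF: 3-byte form → E9 B3 9F.
U+1324B: 4-byte form → F0 93 89 8B.
U+00BE: 2-byte form → C2 BE.
U+2222: 3-byte form → E2 88 A2.
U+004C: 1-byte form → 4C.
U+EBA5: 3-byte form → EE AE A5.
Concatenated (16 bytes): E9 B3 9F F0 93 89 8B C2 BE E2 88 A2 4C EE AE A5.

E9 B3 9F F0 93 89 8B C2 BE E2 88 A2 4C EE AE A5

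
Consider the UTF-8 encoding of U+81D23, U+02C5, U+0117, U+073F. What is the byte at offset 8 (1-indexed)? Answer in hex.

0x97

1-indexed offset 8 is 0-indexed offset 7.
U+81D23 → 4-byte form F2 81 B4 A3 at offsets 0–3.
U+02C5 → 2-byte form CB 85 at offsets 4–5.
U+0117 → 2-byte form C4 97 at offsets 6–7.
Offset 7 falls in char 3's range; it's byte 2 of C4 97 = 0x97.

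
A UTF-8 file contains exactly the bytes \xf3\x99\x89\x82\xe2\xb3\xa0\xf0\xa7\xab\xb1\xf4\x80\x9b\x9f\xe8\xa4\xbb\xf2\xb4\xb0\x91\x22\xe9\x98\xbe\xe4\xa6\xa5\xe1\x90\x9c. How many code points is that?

Byte at offset 0: 0xF3 = 11110011 → 4-byte char (#1). Advance 4.
Byte at offset 4: 0xE2 = 11100010 → 3-byte char (#2). Advance 3.
Byte at offset 7: 0xF0 = 11110000 → 4-byte char (#3). Advance 4.
Byte at offset 11: 0xF4 = 11110100 → 4-byte char (#4). Advance 4.
Byte at offset 15: 0xE8 = 11101000 → 3-byte char (#5). Advance 3.
Byte at offset 18: 0xF2 = 11110010 → 4-byte char (#6). Advance 4.
Byte at offset 22: 0x22 = 00100010 → 1-byte char (#7). Advance 1.
Byte at offset 23: 0xE9 = 11101001 → 3-byte char (#8). Advance 3.
Byte at offset 26: 0xE4 = 11100100 → 3-byte char (#9). Advance 3.
Byte at offset 29: 0xE1 = 11100001 → 3-byte char (#10). Advance 3.
Reached end at offset 32 after 10 code points.

10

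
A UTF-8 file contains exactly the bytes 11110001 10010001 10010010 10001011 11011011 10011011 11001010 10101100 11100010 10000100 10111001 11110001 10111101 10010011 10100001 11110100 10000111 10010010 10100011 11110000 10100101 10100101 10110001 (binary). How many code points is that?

Byte at offset 0: 0xF1 = 11110001 → 4-byte char (#1). Advance 4.
Byte at offset 4: 0xDB = 11011011 → 2-byte char (#2). Advance 2.
Byte at offset 6: 0xCA = 11001010 → 2-byte char (#3). Advance 2.
Byte at offset 8: 0xE2 = 11100010 → 3-byte char (#4). Advance 3.
Byte at offset 11: 0xF1 = 11110001 → 4-byte char (#5). Advance 4.
Byte at offset 15: 0xF4 = 11110100 → 4-byte char (#6). Advance 4.
Byte at offset 19: 0xF0 = 11110000 → 4-byte char (#7). Advance 4.
Reached end at offset 23 after 7 code points.

7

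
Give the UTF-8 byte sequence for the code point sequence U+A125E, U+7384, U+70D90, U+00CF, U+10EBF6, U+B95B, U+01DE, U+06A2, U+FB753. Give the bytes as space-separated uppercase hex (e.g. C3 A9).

F2 A1 89 9E E7 8E 84 F1 B0 B6 90 C3 8F F4 8E AF B6 EB A5 9B C7 9E DA A2 F3 BB 9D 93

U+A125E: 4-byte form → F2 A1 89 9E.
U+7384: 3-byte form → E7 8E 84.
U+70D90: 4-byte form → F1 B0 B6 90.
U+00CF: 2-byte form → C3 8F.
U+10EBF6: 4-byte form → F4 8E AF B6.
U+B95B: 3-byte form → EB A5 9B.
U+01DE: 2-byte form → C7 9E.
U+06A2: 2-byte form → DA A2.
U+FB753: 4-byte form → F3 BB 9D 93.
Concatenated (28 bytes): F2 A1 89 9E E7 8E 84 F1 B0 B6 90 C3 8F F4 8E AF B6 EB A5 9B C7 9E DA A2 F3 BB 9D 93.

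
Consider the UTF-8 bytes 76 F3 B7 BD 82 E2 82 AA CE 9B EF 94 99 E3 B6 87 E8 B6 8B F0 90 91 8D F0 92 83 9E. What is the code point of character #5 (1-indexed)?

Offset 0: leading byte 0x76 = 01110110 → 1-byte char #1 = 76.
Offset 1: leading byte 0xF3 = 11110011 → 4-byte char #2 = F3 B7 BD 82.
Offset 5: leading byte 0xE2 = 11100010 → 3-byte char #3 = E2 82 AA.
Offset 8: leading byte 0xCE = 11001110 → 2-byte char #4 = CE 9B.
Offset 10: leading byte 0xEF = 11101111 → 3-byte char #5 = EF 94 99.
Leading byte 0xEF = 11101111 matches 1110xxxx → 3-byte sequence.
Byte 1: 0xEF = 11101111, payload 1111 (4 bits).
Byte 2: 0x94 = 10010100 (10xxxxxx ✓), payload 010100.
Byte 3: 0x99 = 10011001 (10xxxxxx ✓), payload 011001.
Concatenate: 1111010100011001 = 0xF519 (16 bits → U+F519).

U+F519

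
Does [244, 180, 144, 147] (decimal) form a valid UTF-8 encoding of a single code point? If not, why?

Leading byte 0xF4 = 11110100 → 4-byte form.
Payload = 0x134413, which exceeds U+10FFFF, the maximum Unicode code point. (Leading bytes F5–FF, or F4 followed by ≥ 0x90, are invalid.)

invalid (encodes a value above U+10FFFF)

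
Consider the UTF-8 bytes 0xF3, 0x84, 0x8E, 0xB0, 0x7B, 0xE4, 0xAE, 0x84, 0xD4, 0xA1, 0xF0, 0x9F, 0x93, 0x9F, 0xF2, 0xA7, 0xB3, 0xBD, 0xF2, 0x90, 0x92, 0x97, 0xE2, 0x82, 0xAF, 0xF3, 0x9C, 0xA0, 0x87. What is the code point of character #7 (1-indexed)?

U+90497

Offset 0: leading byte 0xF3 = 11110011 → 4-byte char #1 = F3 84 8E B0.
Offset 4: leading byte 0x7B = 01111011 → 1-byte char #2 = 7B.
Offset 5: leading byte 0xE4 = 11100100 → 3-byte char #3 = E4 AE 84.
Offset 8: leading byte 0xD4 = 11010100 → 2-byte char #4 = D4 A1.
Offset 10: leading byte 0xF0 = 11110000 → 4-byte char #5 = F0 9F 93 9F.
Offset 14: leading byte 0xF2 = 11110010 → 4-byte char #6 = F2 A7 B3 BD.
Offset 18: leading byte 0xF2 = 11110010 → 4-byte char #7 = F2 90 92 97.
Leading byte 0xF2 = 11110010 matches 11110xxx → 4-byte sequence.
Byte 1: 0xF2 = 11110010, payload 010 (3 bits).
Byte 2: 0x90 = 10010000 (10xxxxxx ✓), payload 010000.
Byte 3: 0x92 = 10010010 (10xxxxxx ✓), payload 010010.
Byte 4: 0x97 = 10010111 (10xxxxxx ✓), payload 010111.
Concatenate: 010010000010010010111 = 0x90497 (21 bits → U+90497).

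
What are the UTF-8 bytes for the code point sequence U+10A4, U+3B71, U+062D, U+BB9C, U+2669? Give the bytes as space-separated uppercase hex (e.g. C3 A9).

E1 82 A4 E3 AD B1 D8 AD EB AE 9C E2 99 A9

U+10A4: 3-byte form → E1 82 A4.
U+3B71: 3-byte form → E3 AD B1.
U+062D: 2-byte form → D8 AD.
U+BB9C: 3-byte form → EB AE 9C.
U+2669: 3-byte form → E2 99 A9.
Concatenated (14 bytes): E1 82 A4 E3 AD B1 D8 AD EB AE 9C E2 99 A9.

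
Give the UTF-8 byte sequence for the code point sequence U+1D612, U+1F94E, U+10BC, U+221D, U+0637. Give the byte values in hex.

F0 9D 98 92 F0 9F A5 8E E1 82 BC E2 88 9D D8 B7

U+1D612: 4-byte form → F0 9D 98 92.
U+1F94E: 4-byte form → F0 9F A5 8E.
U+10BC: 3-byte form → E1 82 BC.
U+221D: 3-byte form → E2 88 9D.
U+0637: 2-byte form → D8 B7.
Concatenated (16 bytes): F0 9D 98 92 F0 9F A5 8E E1 82 BC E2 88 9D D8 B7.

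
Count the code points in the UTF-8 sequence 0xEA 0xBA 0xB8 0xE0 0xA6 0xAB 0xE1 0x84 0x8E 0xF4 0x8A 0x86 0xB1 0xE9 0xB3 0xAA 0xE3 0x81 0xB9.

Byte at offset 0: 0xEA = 11101010 → 3-byte char (#1). Advance 3.
Byte at offset 3: 0xE0 = 11100000 → 3-byte char (#2). Advance 3.
Byte at offset 6: 0xE1 = 11100001 → 3-byte char (#3). Advance 3.
Byte at offset 9: 0xF4 = 11110100 → 4-byte char (#4). Advance 4.
Byte at offset 13: 0xE9 = 11101001 → 3-byte char (#5). Advance 3.
Byte at offset 16: 0xE3 = 11100011 → 3-byte char (#6). Advance 3.
Reached end at offset 19 after 6 code points.

6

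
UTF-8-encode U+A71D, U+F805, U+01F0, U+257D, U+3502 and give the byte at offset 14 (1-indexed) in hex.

0x82

1-indexed offset 14 is 0-indexed offset 13.
U+A71D → 3-byte form EA 9C 9D at offsets 0–2.
U+F805 → 3-byte form EF A0 85 at offsets 3–5.
U+01F0 → 2-byte form C7 B0 at offsets 6–7.
U+257D → 3-byte form E2 95 BD at offsets 8–10.
U+3502 → 3-byte form E3 94 82 at offsets 11–13.
Offset 13 falls in char 5's range; it's byte 3 of E3 94 82 = 0x82.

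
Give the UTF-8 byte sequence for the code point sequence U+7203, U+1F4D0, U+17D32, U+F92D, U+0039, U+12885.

E7 88 83 F0 9F 93 90 F0 97 B4 B2 EF A4 AD 39 F0 92 A2 85

U+7203: 3-byte form → E7 88 83.
U+1F4D0: 4-byte form → F0 9F 93 90.
U+17D32: 4-byte form → F0 97 B4 B2.
U+F92D: 3-byte form → EF A4 AD.
U+0039: 1-byte form → 39.
U+12885: 4-byte form → F0 92 A2 85.
Concatenated (19 bytes): E7 88 83 F0 9F 93 90 F0 97 B4 B2 EF A4 AD 39 F0 92 A2 85.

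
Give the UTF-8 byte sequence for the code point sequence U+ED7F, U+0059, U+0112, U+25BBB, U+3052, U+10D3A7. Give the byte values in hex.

U+ED7F: 3-byte form → EE B5 BF.
U+0059: 1-byte form → 59.
U+0112: 2-byte form → C4 92.
U+25BBB: 4-byte form → F0 A5 AE BB.
U+3052: 3-byte form → E3 81 92.
U+10D3A7: 4-byte form → F4 8D 8E A7.
Concatenated (17 bytes): EE B5 BF 59 C4 92 F0 A5 AE BB E3 81 92 F4 8D 8E A7.

EE B5 BF 59 C4 92 F0 A5 AE BB E3 81 92 F4 8D 8E A7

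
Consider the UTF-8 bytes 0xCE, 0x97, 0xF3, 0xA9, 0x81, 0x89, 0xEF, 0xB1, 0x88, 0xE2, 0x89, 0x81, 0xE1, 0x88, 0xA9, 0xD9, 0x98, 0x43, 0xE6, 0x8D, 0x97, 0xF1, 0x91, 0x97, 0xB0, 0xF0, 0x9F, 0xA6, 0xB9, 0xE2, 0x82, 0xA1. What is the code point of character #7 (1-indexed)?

Offset 0: leading byte 0xCE = 11001110 → 2-byte char #1 = CE 97.
Offset 2: leading byte 0xF3 = 11110011 → 4-byte char #2 = F3 A9 81 89.
Offset 6: leading byte 0xEF = 11101111 → 3-byte char #3 = EF B1 88.
Offset 9: leading byte 0xE2 = 11100010 → 3-byte char #4 = E2 89 81.
Offset 12: leading byte 0xE1 = 11100001 → 3-byte char #5 = E1 88 A9.
Offset 15: leading byte 0xD9 = 11011001 → 2-byte char #6 = D9 98.
Offset 17: leading byte 0x43 = 01000011 → 1-byte char #7 = 43.
Leading byte 0x43 = 01000011 matches 0xxxxxxx → 1-byte sequence.
Byte 1: 0x43 = 01000011, payload 1000011 (7 bits).
Concatenate: 1000011 = 0x43 (7 bits → U+0043).

U+0043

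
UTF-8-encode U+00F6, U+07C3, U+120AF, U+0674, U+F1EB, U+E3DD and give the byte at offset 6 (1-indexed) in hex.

1-indexed offset 6 is 0-indexed offset 5.
U+00F6 → 2-byte form C3 B6 at offsets 0–1.
U+07C3 → 2-byte form DF 83 at offsets 2–3.
U+120AF → 4-byte form F0 92 82 AF at offsets 4–7.
Offset 5 falls in char 3's range; it's byte 2 of F0 92 82 AF = 0x92.

0x92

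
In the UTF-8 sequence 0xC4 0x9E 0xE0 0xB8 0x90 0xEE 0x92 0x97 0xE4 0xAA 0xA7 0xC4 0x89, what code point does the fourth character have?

U+4AA7

Offset 0: leading byte 0xC4 = 11000100 → 2-byte char #1 = C4 9E.
Offset 2: leading byte 0xE0 = 11100000 → 3-byte char #2 = E0 B8 90.
Offset 5: leading byte 0xEE = 11101110 → 3-byte char #3 = EE 92 97.
Offset 8: leading byte 0xE4 = 11100100 → 3-byte char #4 = E4 AA A7.
Leading byte 0xE4 = 11100100 matches 1110xxxx → 3-byte sequence.
Byte 1: 0xE4 = 11100100, payload 0100 (4 bits).
Byte 2: 0xAA = 10101010 (10xxxxxx ✓), payload 101010.
Byte 3: 0xA7 = 10100111 (10xxxxxx ✓), payload 100111.
Concatenate: 0100101010100111 = 0x4AA7 (16 bits → U+4AA7).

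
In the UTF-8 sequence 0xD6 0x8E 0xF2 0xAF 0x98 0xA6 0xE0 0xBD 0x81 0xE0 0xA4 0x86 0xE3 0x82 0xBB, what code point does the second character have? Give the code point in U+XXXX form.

U+AF626

Offset 0: leading byte 0xD6 = 11010110 → 2-byte char #1 = D6 8E.
Offset 2: leading byte 0xF2 = 11110010 → 4-byte char #2 = F2 AF 98 A6.
Leading byte 0xF2 = 11110010 matches 11110xxx → 4-byte sequence.
Byte 1: 0xF2 = 11110010, payload 010 (3 bits).
Byte 2: 0xAF = 10101111 (10xxxxxx ✓), payload 101111.
Byte 3: 0x98 = 10011000 (10xxxxxx ✓), payload 011000.
Byte 4: 0xA6 = 10100110 (10xxxxxx ✓), payload 100110.
Concatenate: 010101111011000100110 = 0xAF626 (21 bits → U+AF626).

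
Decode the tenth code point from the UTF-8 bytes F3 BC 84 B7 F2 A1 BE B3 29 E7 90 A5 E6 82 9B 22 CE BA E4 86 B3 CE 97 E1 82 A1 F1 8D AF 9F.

U+10A1

Offset 0: leading byte 0xF3 = 11110011 → 4-byte char #1 = F3 BC 84 B7.
Offset 4: leading byte 0xF2 = 11110010 → 4-byte char #2 = F2 A1 BE B3.
Offset 8: leading byte 0x29 = 00101001 → 1-byte char #3 = 29.
Offset 9: leading byte 0xE7 = 11100111 → 3-byte char #4 = E7 90 A5.
Offset 12: leading byte 0xE6 = 11100110 → 3-byte char #5 = E6 82 9B.
Offset 15: leading byte 0x22 = 00100010 → 1-byte char #6 = 22.
Offset 16: leading byte 0xCE = 11001110 → 2-byte char #7 = CE BA.
Offset 18: leading byte 0xE4 = 11100100 → 3-byte char #8 = E4 86 B3.
Offset 21: leading byte 0xCE = 11001110 → 2-byte char #9 = CE 97.
Offset 23: leading byte 0xE1 = 11100001 → 3-byte char #10 = E1 82 A1.
Leading byte 0xE1 = 11100001 matches 1110xxxx → 3-byte sequence.
Byte 1: 0xE1 = 11100001, payload 0001 (4 bits).
Byte 2: 0x82 = 10000010 (10xxxxxx ✓), payload 000010.
Byte 3: 0xA1 = 10100001 (10xxxxxx ✓), payload 100001.
Concatenate: 0001000010100001 = 0x10A1 (16 bits → U+10A1).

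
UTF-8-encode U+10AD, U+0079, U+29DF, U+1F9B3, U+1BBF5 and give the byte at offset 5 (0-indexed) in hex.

0xA7

U+10AD → 3-byte form E1 82 AD at offsets 0–2.
U+0079 → 1-byte form 79 at offsets 3–3.
U+29DF → 3-byte form E2 A7 9F at offsets 4–6.
Offset 5 falls in char 3's range; it's byte 2 of E2 A7 9F = 0xA7.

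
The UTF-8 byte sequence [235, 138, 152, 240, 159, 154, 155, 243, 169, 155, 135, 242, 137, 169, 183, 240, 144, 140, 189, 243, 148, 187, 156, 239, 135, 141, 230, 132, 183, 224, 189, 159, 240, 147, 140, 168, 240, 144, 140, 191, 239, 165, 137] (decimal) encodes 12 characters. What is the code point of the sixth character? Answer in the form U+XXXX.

Offset 0: leading byte 0xEB = 11101011 → 3-byte char #1 = EB 8A 98.
Offset 3: leading byte 0xF0 = 11110000 → 4-byte char #2 = F0 9F 9A 9B.
Offset 7: leading byte 0xF3 = 11110011 → 4-byte char #3 = F3 A9 9B 87.
Offset 11: leading byte 0xF2 = 11110010 → 4-byte char #4 = F2 89 A9 B7.
Offset 15: leading byte 0xF0 = 11110000 → 4-byte char #5 = F0 90 8C BD.
Offset 19: leading byte 0xF3 = 11110011 → 4-byte char #6 = F3 94 BB 9C.
Leading byte 0xF3 = 11110011 matches 11110xxx → 4-byte sequence.
Byte 1: 0xF3 = 11110011, payload 011 (3 bits).
Byte 2: 0x94 = 10010100 (10xxxxxx ✓), payload 010100.
Byte 3: 0xBB = 10111011 (10xxxxxx ✓), payload 111011.
Byte 4: 0x9C = 10011100 (10xxxxxx ✓), payload 011100.
Concatenate: 011010100111011011100 = 0xD4EDC (21 bits → U+D4EDC).

U+D4EDC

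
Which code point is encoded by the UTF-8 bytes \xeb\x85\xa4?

Leading byte 0xEB = 11101011 matches 1110xxxx → 3-byte sequence.
Byte 1: 0xEB = 11101011, payload 1011 (4 bits).
Byte 2: 0x85 = 10000101 (10xxxxxx ✓), payload 000101.
Byte 3: 0xA4 = 10100100 (10xxxxxx ✓), payload 100100.
Concatenate: 1011000101100100 = 0xB164 (16 bits → U+B164).

U+B164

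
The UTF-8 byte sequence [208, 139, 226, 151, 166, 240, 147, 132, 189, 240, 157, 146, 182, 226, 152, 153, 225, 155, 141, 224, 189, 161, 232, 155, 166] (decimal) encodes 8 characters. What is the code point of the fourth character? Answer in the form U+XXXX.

U+1D4B6

Offset 0: leading byte 0xD0 = 11010000 → 2-byte char #1 = D0 8B.
Offset 2: leading byte 0xE2 = 11100010 → 3-byte char #2 = E2 97 A6.
Offset 5: leading byte 0xF0 = 11110000 → 4-byte char #3 = F0 93 84 BD.
Offset 9: leading byte 0xF0 = 11110000 → 4-byte char #4 = F0 9D 92 B6.
Leading byte 0xF0 = 11110000 matches 11110xxx → 4-byte sequence.
Byte 1: 0xF0 = 11110000, payload 000 (3 bits).
Byte 2: 0x9D = 10011101 (10xxxxxx ✓), payload 011101.
Byte 3: 0x92 = 10010010 (10xxxxxx ✓), payload 010010.
Byte 4: 0xB6 = 10110110 (10xxxxxx ✓), payload 110110.
Concatenate: 000011101010010110110 = 0x1D4B6 (21 bits → U+1D4B6).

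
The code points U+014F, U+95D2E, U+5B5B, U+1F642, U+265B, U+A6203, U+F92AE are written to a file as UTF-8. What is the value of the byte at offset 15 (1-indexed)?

0x99

1-indexed offset 15 is 0-indexed offset 14.
U+014F → 2-byte form C5 8F at offsets 0–1.
U+95D2E → 4-byte form F2 95 B4 AE at offsets 2–5.
U+5B5B → 3-byte form E5 AD 9B at offsets 6–8.
U+1F642 → 4-byte form F0 9F 99 82 at offsets 9–12.
U+265B → 3-byte form E2 99 9B at offsets 13–15.
Offset 14 falls in char 5's range; it's byte 2 of E2 99 9B = 0x99.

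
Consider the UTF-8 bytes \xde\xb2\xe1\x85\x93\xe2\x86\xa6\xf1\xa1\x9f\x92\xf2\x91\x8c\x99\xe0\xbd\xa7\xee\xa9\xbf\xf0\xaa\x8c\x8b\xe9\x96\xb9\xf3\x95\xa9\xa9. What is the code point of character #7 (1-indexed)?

U+EA7F

Offset 0: leading byte 0xDE = 11011110 → 2-byte char #1 = DE B2.
Offset 2: leading byte 0xE1 = 11100001 → 3-byte char #2 = E1 85 93.
Offset 5: leading byte 0xE2 = 11100010 → 3-byte char #3 = E2 86 A6.
Offset 8: leading byte 0xF1 = 11110001 → 4-byte char #4 = F1 A1 9F 92.
Offset 12: leading byte 0xF2 = 11110010 → 4-byte char #5 = F2 91 8C 99.
Offset 16: leading byte 0xE0 = 11100000 → 3-byte char #6 = E0 BD A7.
Offset 19: leading byte 0xEE = 11101110 → 3-byte char #7 = EE A9 BF.
Leading byte 0xEE = 11101110 matches 1110xxxx → 3-byte sequence.
Byte 1: 0xEE = 11101110, payload 1110 (4 bits).
Byte 2: 0xA9 = 10101001 (10xxxxxx ✓), payload 101001.
Byte 3: 0xBF = 10111111 (10xxxxxx ✓), payload 111111.
Concatenate: 1110101001111111 = 0xEA7F (16 bits → U+EA7F).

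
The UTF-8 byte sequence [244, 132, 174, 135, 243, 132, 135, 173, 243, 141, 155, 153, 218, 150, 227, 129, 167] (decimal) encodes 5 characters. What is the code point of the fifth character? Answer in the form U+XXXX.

U+3067

Offset 0: leading byte 0xF4 = 11110100 → 4-byte char #1 = F4 84 AE 87.
Offset 4: leading byte 0xF3 = 11110011 → 4-byte char #2 = F3 84 87 AD.
Offset 8: leading byte 0xF3 = 11110011 → 4-byte char #3 = F3 8D 9B 99.
Offset 12: leading byte 0xDA = 11011010 → 2-byte char #4 = DA 96.
Offset 14: leading byte 0xE3 = 11100011 → 3-byte char #5 = E3 81 A7.
Leading byte 0xE3 = 11100011 matches 1110xxxx → 3-byte sequence.
Byte 1: 0xE3 = 11100011, payload 0011 (4 bits).
Byte 2: 0x81 = 10000001 (10xxxxxx ✓), payload 000001.
Byte 3: 0xA7 = 10100111 (10xxxxxx ✓), payload 100111.
Concatenate: 0011000001100111 = 0x3067 (16 bits → U+3067).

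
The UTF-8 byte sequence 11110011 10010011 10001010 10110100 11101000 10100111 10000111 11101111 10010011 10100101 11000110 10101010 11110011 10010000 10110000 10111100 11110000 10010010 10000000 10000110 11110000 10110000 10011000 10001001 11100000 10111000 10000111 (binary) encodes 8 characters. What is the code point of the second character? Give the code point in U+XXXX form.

U+89C7

Offset 0: leading byte 0xF3 = 11110011 → 4-byte char #1 = F3 93 8A B4.
Offset 4: leading byte 0xE8 = 11101000 → 3-byte char #2 = E8 A7 87.
Leading byte 0xE8 = 11101000 matches 1110xxxx → 3-byte sequence.
Byte 1: 0xE8 = 11101000, payload 1000 (4 bits).
Byte 2: 0xA7 = 10100111 (10xxxxxx ✓), payload 100111.
Byte 3: 0x87 = 10000111 (10xxxxxx ✓), payload 000111.
Concatenate: 1000100111000111 = 0x89C7 (16 bits → U+89C7).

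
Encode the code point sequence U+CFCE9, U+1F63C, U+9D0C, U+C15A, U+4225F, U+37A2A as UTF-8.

U+CFCE9: 4-byte form → F3 8F B3 A9.
U+1F63C: 4-byte form → F0 9F 98 BC.
U+9D0C: 3-byte form → E9 B4 8C.
U+C15A: 3-byte form → EC 85 9A.
U+4225F: 4-byte form → F1 82 89 9F.
U+37A2A: 4-byte form → F0 B7 A8 AA.
Concatenated (22 bytes): F3 8F B3 A9 F0 9F 98 BC E9 B4 8C EC 85 9A F1 82 89 9F F0 B7 A8 AA.

F3 8F B3 A9 F0 9F 98 BC E9 B4 8C EC 85 9A F1 82 89 9F F0 B7 A8 AA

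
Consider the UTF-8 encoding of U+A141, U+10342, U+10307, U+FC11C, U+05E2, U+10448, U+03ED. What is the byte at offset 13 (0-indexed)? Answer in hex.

0x84

U+A141 → 3-byte form EA 85 81 at offsets 0–2.
U+10342 → 4-byte form F0 90 8D 82 at offsets 3–6.
U+10307 → 4-byte form F0 90 8C 87 at offsets 7–10.
U+FC11C → 4-byte form F3 BC 84 9C at offsets 11–14.
Offset 13 falls in char 4's range; it's byte 3 of F3 BC 84 9C = 0x84.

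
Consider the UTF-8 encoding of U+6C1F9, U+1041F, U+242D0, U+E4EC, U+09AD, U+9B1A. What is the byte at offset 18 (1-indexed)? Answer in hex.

0xAD

1-indexed offset 18 is 0-indexed offset 17.
U+6C1F9 → 4-byte form F1 AC 87 B9 at offsets 0–3.
U+1041F → 4-byte form F0 90 90 9F at offsets 4–7.
U+242D0 → 4-byte form F0 A4 8B 90 at offsets 8–11.
U+E4EC → 3-byte form EE 93 AC at offsets 12–14.
U+09AD → 3-byte form E0 A6 AD at offsets 15–17.
Offset 17 falls in char 5's range; it's byte 3 of E0 A6 AD = 0xAD.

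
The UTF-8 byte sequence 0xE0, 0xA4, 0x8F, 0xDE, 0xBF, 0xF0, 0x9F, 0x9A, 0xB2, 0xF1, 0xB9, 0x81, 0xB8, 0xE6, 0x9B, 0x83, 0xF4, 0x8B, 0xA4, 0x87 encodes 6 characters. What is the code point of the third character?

U+1F6B2

Offset 0: leading byte 0xE0 = 11100000 → 3-byte char #1 = E0 A4 8F.
Offset 3: leading byte 0xDE = 11011110 → 2-byte char #2 = DE BF.
Offset 5: leading byte 0xF0 = 11110000 → 4-byte char #3 = F0 9F 9A B2.
Leading byte 0xF0 = 11110000 matches 11110xxx → 4-byte sequence.
Byte 1: 0xF0 = 11110000, payload 000 (3 bits).
Byte 2: 0x9F = 10011111 (10xxxxxx ✓), payload 011111.
Byte 3: 0x9A = 10011010 (10xxxxxx ✓), payload 011010.
Byte 4: 0xB2 = 10110010 (10xxxxxx ✓), payload 110010.
Concatenate: 000011111011010110010 = 0x1F6B2 (21 bits → U+1F6B2).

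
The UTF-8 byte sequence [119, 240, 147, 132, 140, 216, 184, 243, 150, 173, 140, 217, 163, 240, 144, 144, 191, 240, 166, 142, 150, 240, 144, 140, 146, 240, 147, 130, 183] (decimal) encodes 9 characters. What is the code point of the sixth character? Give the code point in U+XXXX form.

U+1043F

Offset 0: leading byte 0x77 = 01110111 → 1-byte char #1 = 77.
Offset 1: leading byte 0xF0 = 11110000 → 4-byte char #2 = F0 93 84 8C.
Offset 5: leading byte 0xD8 = 11011000 → 2-byte char #3 = D8 B8.
Offset 7: leading byte 0xF3 = 11110011 → 4-byte char #4 = F3 96 AD 8C.
Offset 11: leading byte 0xD9 = 11011001 → 2-byte char #5 = D9 A3.
Offset 13: leading byte 0xF0 = 11110000 → 4-byte char #6 = F0 90 90 BF.
Leading byte 0xF0 = 11110000 matches 11110xxx → 4-byte sequence.
Byte 1: 0xF0 = 11110000, payload 000 (3 bits).
Byte 2: 0x90 = 10010000 (10xxxxxx ✓), payload 010000.
Byte 3: 0x90 = 10010000 (10xxxxxx ✓), payload 010000.
Byte 4: 0xBF = 10111111 (10xxxxxx ✓), payload 111111.
Concatenate: 000010000010000111111 = 0x1043F (21 bits → U+1043F).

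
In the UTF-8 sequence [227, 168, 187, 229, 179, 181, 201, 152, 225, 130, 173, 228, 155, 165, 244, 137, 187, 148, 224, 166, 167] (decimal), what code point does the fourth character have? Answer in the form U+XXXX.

U+10AD

Offset 0: leading byte 0xE3 = 11100011 → 3-byte char #1 = E3 A8 BB.
Offset 3: leading byte 0xE5 = 11100101 → 3-byte char #2 = E5 B3 B5.
Offset 6: leading byte 0xC9 = 11001001 → 2-byte char #3 = C9 98.
Offset 8: leading byte 0xE1 = 11100001 → 3-byte char #4 = E1 82 AD.
Leading byte 0xE1 = 11100001 matches 1110xxxx → 3-byte sequence.
Byte 1: 0xE1 = 11100001, payload 0001 (4 bits).
Byte 2: 0x82 = 10000010 (10xxxxxx ✓), payload 000010.
Byte 3: 0xAD = 10101101 (10xxxxxx ✓), payload 101101.
Concatenate: 0001000010101101 = 0x10AD (16 bits → U+10AD).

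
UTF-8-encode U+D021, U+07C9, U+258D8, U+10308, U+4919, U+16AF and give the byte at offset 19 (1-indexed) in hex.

1-indexed offset 19 is 0-indexed offset 18.
U+D021 → 3-byte form ED 80 A1 at offsets 0–2.
U+07C9 → 2-byte form DF 89 at offsets 3–4.
U+258D8 → 4-byte form F0 A5 A3 98 at offsets 5–8.
U+10308 → 4-byte form F0 90 8C 88 at offsets 9–12.
U+4919 → 3-byte form E4 A4 99 at offsets 13–15.
U+16AF → 3-byte form E1 9A AF at offsets 16–18.
Offset 18 falls in char 6's range; it's byte 3 of E1 9A AF = 0xAF.

0xAF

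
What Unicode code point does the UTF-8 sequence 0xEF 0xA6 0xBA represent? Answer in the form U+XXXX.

U+F9BA

Leading byte 0xEF = 11101111 matches 1110xxxx → 3-byte sequence.
Byte 1: 0xEF = 11101111, payload 1111 (4 bits).
Byte 2: 0xA6 = 10100110 (10xxxxxx ✓), payload 100110.
Byte 3: 0xBA = 10111010 (10xxxxxx ✓), payload 111010.
Concatenate: 1111100110111010 = 0xF9BA (16 bits → U+F9BA).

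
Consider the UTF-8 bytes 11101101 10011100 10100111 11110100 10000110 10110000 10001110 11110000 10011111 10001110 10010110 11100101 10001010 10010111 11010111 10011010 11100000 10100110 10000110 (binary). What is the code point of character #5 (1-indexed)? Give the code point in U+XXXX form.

U+05DA

Offset 0: leading byte 0xED = 11101101 → 3-byte char #1 = ED 9C A7.
Offset 3: leading byte 0xF4 = 11110100 → 4-byte char #2 = F4 86 B0 8E.
Offset 7: leading byte 0xF0 = 11110000 → 4-byte char #3 = F0 9F 8E 96.
Offset 11: leading byte 0xE5 = 11100101 → 3-byte char #4 = E5 8A 97.
Offset 14: leading byte 0xD7 = 11010111 → 2-byte char #5 = D7 9A.
Leading byte 0xD7 = 11010111 matches 110xxxxx → 2-byte sequence.
Byte 1: 0xD7 = 11010111, payload 10111 (5 bits).
Byte 2: 0x9A = 10011010 (10xxxxxx ✓), payload 011010.
Concatenate: 10111011010 = 0x5DA (11 bits → U+05DA).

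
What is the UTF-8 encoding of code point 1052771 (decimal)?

U+101063 = 0x101063 = 1052771 decimal. In range U+10000–U+10FFFF → 4-byte form: 11110xxx 10xxxxxx 10xxxxxx 10xxxxxx.
Binary (21 bits): 100000001000001100011.
Split 3+6+6+6: 100 | 000001 | 000001 | 100011.
Byte 1: 11110100 = 0xF4.
Byte 2: 10000001 = 0x81.
Byte 3: 10000001 = 0x81.
Byte 4: 10100011 = 0xA3.

F4 81 81 A3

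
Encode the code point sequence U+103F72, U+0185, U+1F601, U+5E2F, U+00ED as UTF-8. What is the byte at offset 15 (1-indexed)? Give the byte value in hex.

0xAD

1-indexed offset 15 is 0-indexed offset 14.
U+103F72 → 4-byte form F4 83 BD B2 at offsets 0–3.
U+0185 → 2-byte form C6 85 at offsets 4–5.
U+1F601 → 4-byte form F0 9F 98 81 at offsets 6–9.
U+5E2F → 3-byte form E5 B8 AF at offsets 10–12.
U+00ED → 2-byte form C3 AD at offsets 13–14.
Offset 14 falls in char 5's range; it's byte 2 of C3 AD = 0xAD.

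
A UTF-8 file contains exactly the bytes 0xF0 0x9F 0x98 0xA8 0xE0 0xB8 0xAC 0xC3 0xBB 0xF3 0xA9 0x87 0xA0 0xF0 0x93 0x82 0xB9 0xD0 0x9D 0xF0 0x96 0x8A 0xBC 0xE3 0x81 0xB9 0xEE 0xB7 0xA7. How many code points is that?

Byte at offset 0: 0xF0 = 11110000 → 4-byte char (#1). Advance 4.
Byte at offset 4: 0xE0 = 11100000 → 3-byte char (#2). Advance 3.
Byte at offset 7: 0xC3 = 11000011 → 2-byte char (#3). Advance 2.
Byte at offset 9: 0xF3 = 11110011 → 4-byte char (#4). Advance 4.
Byte at offset 13: 0xF0 = 11110000 → 4-byte char (#5). Advance 4.
Byte at offset 17: 0xD0 = 11010000 → 2-byte char (#6). Advance 2.
Byte at offset 19: 0xF0 = 11110000 → 4-byte char (#7). Advance 4.
Byte at offset 23: 0xE3 = 11100011 → 3-byte char (#8). Advance 3.
Byte at offset 26: 0xEE = 11101110 → 3-byte char (#9). Advance 3.
Reached end at offset 29 after 9 code points.

9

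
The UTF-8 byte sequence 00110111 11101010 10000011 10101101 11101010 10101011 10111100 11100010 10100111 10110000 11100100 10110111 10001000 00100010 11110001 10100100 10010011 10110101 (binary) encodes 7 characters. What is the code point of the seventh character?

Offset 0: leading byte 0x37 = 00110111 → 1-byte char #1 = 37.
Offset 1: leading byte 0xEA = 11101010 → 3-byte char #2 = EA 83 AD.
Offset 4: leading byte 0xEA = 11101010 → 3-byte char #3 = EA AB BC.
Offset 7: leading byte 0xE2 = 11100010 → 3-byte char #4 = E2 A7 B0.
Offset 10: leading byte 0xE4 = 11100100 → 3-byte char #5 = E4 B7 88.
Offset 13: leading byte 0x22 = 00100010 → 1-byte char #6 = 22.
Offset 14: leading byte 0xF1 = 11110001 → 4-byte char #7 = F1 A4 93 B5.
Leading byte 0xF1 = 11110001 matches 11110xxx → 4-byte sequence.
Byte 1: 0xF1 = 11110001, payload 001 (3 bits).
Byte 2: 0xA4 = 10100100 (10xxxxxx ✓), payload 100100.
Byte 3: 0x93 = 10010011 (10xxxxxx ✓), payload 010011.
Byte 4: 0xB5 = 10110101 (10xxxxxx ✓), payload 110101.
Concatenate: 001100100010011110101 = 0x644F5 (21 bits → U+644F5).

U+644F5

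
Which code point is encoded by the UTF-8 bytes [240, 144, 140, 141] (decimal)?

U+1030D

Leading byte 0xF0 = 11110000 matches 11110xxx → 4-byte sequence.
Byte 1: 0xF0 = 11110000, payload 000 (3 bits).
Byte 2: 0x90 = 10010000 (10xxxxxx ✓), payload 010000.
Byte 3: 0x8C = 10001100 (10xxxxxx ✓), payload 001100.
Byte 4: 0x8D = 10001101 (10xxxxxx ✓), payload 001101.
Concatenate: 000010000001100001101 = 0x1030D (21 bits → U+1030D).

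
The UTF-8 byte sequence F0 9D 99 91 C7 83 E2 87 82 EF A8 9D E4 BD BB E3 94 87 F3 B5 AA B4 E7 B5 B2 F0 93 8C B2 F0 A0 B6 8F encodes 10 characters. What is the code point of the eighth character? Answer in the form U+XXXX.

U+7D72

Offset 0: leading byte 0xF0 = 11110000 → 4-byte char #1 = F0 9D 99 91.
Offset 4: leading byte 0xC7 = 11000111 → 2-byte char #2 = C7 83.
Offset 6: leading byte 0xE2 = 11100010 → 3-byte char #3 = E2 87 82.
Offset 9: leading byte 0xEF = 11101111 → 3-byte char #4 = EF A8 9D.
Offset 12: leading byte 0xE4 = 11100100 → 3-byte char #5 = E4 BD BB.
Offset 15: leading byte 0xE3 = 11100011 → 3-byte char #6 = E3 94 87.
Offset 18: leading byte 0xF3 = 11110011 → 4-byte char #7 = F3 B5 AA B4.
Offset 22: leading byte 0xE7 = 11100111 → 3-byte char #8 = E7 B5 B2.
Leading byte 0xE7 = 11100111 matches 1110xxxx → 3-byte sequence.
Byte 1: 0xE7 = 11100111, payload 0111 (4 bits).
Byte 2: 0xB5 = 10110101 (10xxxxxx ✓), payload 110101.
Byte 3: 0xB2 = 10110010 (10xxxxxx ✓), payload 110010.
Concatenate: 0111110101110010 = 0x7D72 (16 bits → U+7D72).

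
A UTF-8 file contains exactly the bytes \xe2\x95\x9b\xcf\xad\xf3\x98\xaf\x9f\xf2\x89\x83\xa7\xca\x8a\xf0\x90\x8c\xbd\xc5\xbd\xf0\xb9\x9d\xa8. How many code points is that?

Byte at offset 0: 0xE2 = 11100010 → 3-byte char (#1). Advance 3.
Byte at offset 3: 0xCF = 11001111 → 2-byte char (#2). Advance 2.
Byte at offset 5: 0xF3 = 11110011 → 4-byte char (#3). Advance 4.
Byte at offset 9: 0xF2 = 11110010 → 4-byte char (#4). Advance 4.
Byte at offset 13: 0xCA = 11001010 → 2-byte char (#5). Advance 2.
Byte at offset 15: 0xF0 = 11110000 → 4-byte char (#6). Advance 4.
Byte at offset 19: 0xC5 = 11000101 → 2-byte char (#7). Advance 2.
Byte at offset 21: 0xF0 = 11110000 → 4-byte char (#8). Advance 4.
Reached end at offset 25 after 8 code points.

8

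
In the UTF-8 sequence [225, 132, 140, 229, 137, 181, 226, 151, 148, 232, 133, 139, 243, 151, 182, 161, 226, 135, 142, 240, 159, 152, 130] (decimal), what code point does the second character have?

U+5275

Offset 0: leading byte 0xE1 = 11100001 → 3-byte char #1 = E1 84 8C.
Offset 3: leading byte 0xE5 = 11100101 → 3-byte char #2 = E5 89 B5.
Leading byte 0xE5 = 11100101 matches 1110xxxx → 3-byte sequence.
Byte 1: 0xE5 = 11100101, payload 0101 (4 bits).
Byte 2: 0x89 = 10001001 (10xxxxxx ✓), payload 001001.
Byte 3: 0xB5 = 10110101 (10xxxxxx ✓), payload 110101.
Concatenate: 0101001001110101 = 0x5275 (16 bits → U+5275).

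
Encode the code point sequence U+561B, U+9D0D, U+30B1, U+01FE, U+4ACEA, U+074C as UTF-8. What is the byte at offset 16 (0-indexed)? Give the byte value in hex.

U+561B → 3-byte form E5 98 9B at offsets 0–2.
U+9D0D → 3-byte form E9 B4 8D at offsets 3–5.
U+30B1 → 3-byte form E3 82 B1 at offsets 6–8.
U+01FE → 2-byte form C7 BE at offsets 9–10.
U+4ACEA → 4-byte form F1 8A B3 AA at offsets 11–14.
U+074C → 2-byte form DD 8C at offsets 15–16.
Offset 16 falls in char 6's range; it's byte 2 of DD 8C = 0x8C.

0x8C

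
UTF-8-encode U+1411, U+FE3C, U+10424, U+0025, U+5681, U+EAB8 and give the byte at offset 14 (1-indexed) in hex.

0x81

1-indexed offset 14 is 0-indexed offset 13.
U+1411 → 3-byte form E1 90 91 at offsets 0–2.
U+FE3C → 3-byte form EF B8 BC at offsets 3–5.
U+10424 → 4-byte form F0 90 90 A4 at offsets 6–9.
U+0025 → 1-byte form 25 at offsets 10–10.
U+5681 → 3-byte form E5 9A 81 at offsets 11–13.
Offset 13 falls in char 5's range; it's byte 3 of E5 9A 81 = 0x81.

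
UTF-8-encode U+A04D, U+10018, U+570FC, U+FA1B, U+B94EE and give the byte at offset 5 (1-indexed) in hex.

0x90

1-indexed offset 5 is 0-indexed offset 4.
U+A04D → 3-byte form EA 81 8D at offsets 0–2.
U+10018 → 4-byte form F0 90 80 98 at offsets 3–6.
Offset 4 falls in char 2's range; it's byte 2 of F0 90 80 98 = 0x90.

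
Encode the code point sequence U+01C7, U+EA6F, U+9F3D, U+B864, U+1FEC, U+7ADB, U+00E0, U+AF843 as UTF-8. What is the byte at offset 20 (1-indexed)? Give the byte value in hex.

1-indexed offset 20 is 0-indexed offset 19.
U+01C7 → 2-byte form C7 87 at offsets 0–1.
U+EA6F → 3-byte form EE A9 AF at offsets 2–4.
U+9F3D → 3-byte form E9 BC BD at offsets 5–7.
U+B864 → 3-byte form EB A1 A4 at offsets 8–10.
U+1FEC → 3-byte form E1 BF AC at offsets 11–13.
U+7ADB → 3-byte form E7 AB 9B at offsets 14–16.
U+00E0 → 2-byte form C3 A0 at offsets 17–18.
U+AF843 → 4-byte form F2 AF A1 83 at offsets 19–22.
Offset 19 falls in char 8's range; it's byte 1 of F2 AF A1 83 = 0xF2.

0xF2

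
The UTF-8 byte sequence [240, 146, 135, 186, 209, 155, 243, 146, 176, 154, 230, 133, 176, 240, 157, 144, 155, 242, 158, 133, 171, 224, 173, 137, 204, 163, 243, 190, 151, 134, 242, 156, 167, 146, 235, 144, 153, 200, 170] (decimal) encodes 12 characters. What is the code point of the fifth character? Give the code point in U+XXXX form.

U+1D41B

Offset 0: leading byte 0xF0 = 11110000 → 4-byte char #1 = F0 92 87 BA.
Offset 4: leading byte 0xD1 = 11010001 → 2-byte char #2 = D1 9B.
Offset 6: leading byte 0xF3 = 11110011 → 4-byte char #3 = F3 92 B0 9A.
Offset 10: leading byte 0xE6 = 11100110 → 3-byte char #4 = E6 85 B0.
Offset 13: leading byte 0xF0 = 11110000 → 4-byte char #5 = F0 9D 90 9B.
Leading byte 0xF0 = 11110000 matches 11110xxx → 4-byte sequence.
Byte 1: 0xF0 = 11110000, payload 000 (3 bits).
Byte 2: 0x9D = 10011101 (10xxxxxx ✓), payload 011101.
Byte 3: 0x90 = 10010000 (10xxxxxx ✓), payload 010000.
Byte 4: 0x9B = 10011011 (10xxxxxx ✓), payload 011011.
Concatenate: 000011101010000011011 = 0x1D41B (21 bits → U+1D41B).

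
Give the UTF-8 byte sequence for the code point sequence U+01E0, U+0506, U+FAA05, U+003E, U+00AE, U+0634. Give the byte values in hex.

U+01E0: 2-byte form → C7 A0.
U+0506: 2-byte form → D4 86.
U+FAA05: 4-byte form → F3 BA A8 85.
U+003E: 1-byte form → 3E.
U+00AE: 2-byte form → C2 AE.
U+0634: 2-byte form → D8 B4.
Concatenated (13 bytes): C7 A0 D4 86 F3 BA A8 85 3E C2 AE D8 B4.

C7 A0 D4 86 F3 BA A8 85 3E C2 AE D8 B4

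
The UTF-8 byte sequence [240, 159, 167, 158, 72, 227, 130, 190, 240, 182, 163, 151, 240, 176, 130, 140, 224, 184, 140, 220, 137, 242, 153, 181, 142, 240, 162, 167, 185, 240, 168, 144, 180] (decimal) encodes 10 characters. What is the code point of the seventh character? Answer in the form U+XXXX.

Offset 0: leading byte 0xF0 = 11110000 → 4-byte char #1 = F0 9F A7 9E.
Offset 4: leading byte 0x48 = 01001000 → 1-byte char #2 = 48.
Offset 5: leading byte 0xE3 = 11100011 → 3-byte char #3 = E3 82 BE.
Offset 8: leading byte 0xF0 = 11110000 → 4-byte char #4 = F0 B6 A3 97.
Offset 12: leading byte 0xF0 = 11110000 → 4-byte char #5 = F0 B0 82 8C.
Offset 16: leading byte 0xE0 = 11100000 → 3-byte char #6 = E0 B8 8C.
Offset 19: leading byte 0xDC = 11011100 → 2-byte char #7 = DC 89.
Leading byte 0xDC = 11011100 matches 110xxxxx → 2-byte sequence.
Byte 1: 0xDC = 11011100, payload 11100 (5 bits).
Byte 2: 0x89 = 10001001 (10xxxxxx ✓), payload 001001.
Concatenate: 11100001001 = 0x709 (11 bits → U+0709).

U+0709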